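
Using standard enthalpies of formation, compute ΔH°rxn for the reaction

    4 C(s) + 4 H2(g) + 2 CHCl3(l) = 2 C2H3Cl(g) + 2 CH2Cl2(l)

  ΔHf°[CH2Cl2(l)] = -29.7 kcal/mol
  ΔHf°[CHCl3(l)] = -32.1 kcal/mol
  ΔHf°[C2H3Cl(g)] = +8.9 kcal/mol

ΔH°rxn = Σ nΔHf°(products) − Σ nΔHf°(reactants).
Products: 2·(+8.9) + 2·(-29.7) = -41.6
Reactants: 4·(+0.0) + 4·(+0.0) + 2·(-32.1) = -64.2
ΔH°rxn = (-41.6) − (-64.2) = 22.6 kcal/mol

ΔH°rxn = 22.6 kcal/mol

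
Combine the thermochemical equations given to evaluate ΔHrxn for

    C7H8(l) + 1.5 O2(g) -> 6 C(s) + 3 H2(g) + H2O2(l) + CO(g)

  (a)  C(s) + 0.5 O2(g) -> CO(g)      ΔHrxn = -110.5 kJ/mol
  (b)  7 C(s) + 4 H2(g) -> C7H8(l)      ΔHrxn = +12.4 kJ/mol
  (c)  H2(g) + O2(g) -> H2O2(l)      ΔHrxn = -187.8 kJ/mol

(a) as written: -110.5 kJ/mol
(b) reversed: -12.4 kJ/mol
(c) as written: -187.8 kJ/mol
ΔHrxn = (-110.5) + (-12.4) + (-187.8) = -310.7 kJ/mol

ΔHrxn = -310.7 kJ/mol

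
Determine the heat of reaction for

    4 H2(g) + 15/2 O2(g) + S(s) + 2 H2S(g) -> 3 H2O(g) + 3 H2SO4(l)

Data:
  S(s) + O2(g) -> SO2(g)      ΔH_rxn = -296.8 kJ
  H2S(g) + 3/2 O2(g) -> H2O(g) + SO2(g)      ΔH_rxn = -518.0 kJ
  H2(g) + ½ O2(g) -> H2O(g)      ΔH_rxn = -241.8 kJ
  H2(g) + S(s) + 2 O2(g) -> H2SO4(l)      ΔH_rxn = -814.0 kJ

equation 1 reversed and × 2: (-2)·(-296.8) = +593.6 kJ
equation 2 × 2: (2)·(-518.0) = -1036.0 kJ
equation 3 as written: -241.8 kJ
equation 4 × 3: (3)·(-814.0) = -2442.0 kJ
Combining the equations, ΔH_rxn = (+593.6) + (-1036.0) + (-241.8) + (-2442.0) = -3126.2 kJ

ΔH_rxn = -3126.2 kJ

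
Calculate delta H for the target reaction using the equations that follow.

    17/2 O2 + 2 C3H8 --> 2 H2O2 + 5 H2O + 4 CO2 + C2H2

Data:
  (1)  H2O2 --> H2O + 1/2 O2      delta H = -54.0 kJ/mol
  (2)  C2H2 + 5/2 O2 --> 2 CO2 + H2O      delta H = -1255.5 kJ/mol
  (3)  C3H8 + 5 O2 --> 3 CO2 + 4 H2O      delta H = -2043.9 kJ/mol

delta H = -2724.3 kJ/mol

(1) reversed and × 2: (-2)·(-54.0) = +108.0 kJ/mol
(2) reversed: +1255.5 kJ/mol
(3) × 2: (2)·(-2043.9) = -4087.8 kJ/mol
Combining the equations, delta H = (+108.0) + (+1255.5) + (-4087.8) = -2724.3 kJ/mol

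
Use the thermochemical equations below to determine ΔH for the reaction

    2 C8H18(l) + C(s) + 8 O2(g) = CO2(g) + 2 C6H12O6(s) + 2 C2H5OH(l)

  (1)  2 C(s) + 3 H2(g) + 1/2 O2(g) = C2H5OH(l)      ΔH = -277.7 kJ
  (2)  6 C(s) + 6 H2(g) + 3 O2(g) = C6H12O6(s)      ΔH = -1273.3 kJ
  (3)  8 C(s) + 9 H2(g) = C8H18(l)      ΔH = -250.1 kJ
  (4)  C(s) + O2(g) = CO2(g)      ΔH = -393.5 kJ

ΔH = -2995.3 kJ

(1) × 2: (2)·(-277.7) = -555.4 kJ
(2) × 2: (2)·(-1273.3) = -2546.6 kJ
(3) reversed and × 2: (-2)·(-250.1) = +500.2 kJ
(4) as written: -393.5 kJ
Since enthalpy is a state function, ΔH = (-555.4) + (-2546.6) + (+500.2) + (-393.5) = -2995.3 kJ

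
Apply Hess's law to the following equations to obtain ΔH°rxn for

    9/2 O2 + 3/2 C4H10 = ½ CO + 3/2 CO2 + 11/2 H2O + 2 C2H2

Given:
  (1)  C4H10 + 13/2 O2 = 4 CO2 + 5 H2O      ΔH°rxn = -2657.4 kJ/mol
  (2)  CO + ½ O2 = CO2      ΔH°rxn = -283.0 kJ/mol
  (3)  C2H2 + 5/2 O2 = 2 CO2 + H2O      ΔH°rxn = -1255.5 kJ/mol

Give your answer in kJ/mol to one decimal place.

ΔH°rxn = -1333.6 kJ/mol

(1) × 3/2: (3/2)·(-2657.4) = -3986.1 kJ/mol
(2) reversed and × 1/2: (-1/2)·(-283.0) = +141.5 kJ/mol
(3) reversed and × 2: (-2)·(-1255.5) = +2511.0 kJ/mol
Since enthalpy is a state function, ΔH°rxn = (-3986.1) + (+141.5) + (+2511.0) = -1333.6 kJ/mol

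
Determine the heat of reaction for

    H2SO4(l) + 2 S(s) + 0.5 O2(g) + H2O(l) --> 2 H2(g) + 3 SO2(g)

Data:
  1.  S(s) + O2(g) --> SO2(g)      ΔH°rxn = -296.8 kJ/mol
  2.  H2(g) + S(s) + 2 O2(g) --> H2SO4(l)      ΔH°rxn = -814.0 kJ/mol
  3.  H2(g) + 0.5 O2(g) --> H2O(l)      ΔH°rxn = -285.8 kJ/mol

eq. 1 × 3 (×3 to match 3 SO2(g) in the target): (3)·(-296.8) = -890.4 kJ/mol
eq. 2 reversed (H2SO4(l) must end up as a reactant): +814.0 kJ/mol
eq. 3 reversed (H2O(l) must end up as a reactant): +285.8 kJ/mol
By Hess's law, ΔH°rxn = (3)·(-296.8) + (-1)·(-814.0) + (-1)·(-285.8) = 209.4 kJ/mol

ΔH°rxn = 209.4 kJ/mol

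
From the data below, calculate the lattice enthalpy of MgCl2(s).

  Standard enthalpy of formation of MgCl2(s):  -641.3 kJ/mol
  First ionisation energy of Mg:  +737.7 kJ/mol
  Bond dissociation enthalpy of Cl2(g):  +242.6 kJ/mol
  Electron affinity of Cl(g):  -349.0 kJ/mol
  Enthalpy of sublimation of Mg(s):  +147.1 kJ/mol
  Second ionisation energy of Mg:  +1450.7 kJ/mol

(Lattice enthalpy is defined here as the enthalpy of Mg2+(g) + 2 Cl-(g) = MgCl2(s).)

U = -2521.4 kJ/mol

ΔHf° = 1·ΔHsub + 1·(ΣIE) + 1·D(Cl2) + 2·EA + U
-641.3 = 1·(+147.1) + 1·(+2188.4) + 1·(+242.6) + 2·(-349.0) + U
U = -641.3 − (+1880.1) = -2521.4 kJ/mol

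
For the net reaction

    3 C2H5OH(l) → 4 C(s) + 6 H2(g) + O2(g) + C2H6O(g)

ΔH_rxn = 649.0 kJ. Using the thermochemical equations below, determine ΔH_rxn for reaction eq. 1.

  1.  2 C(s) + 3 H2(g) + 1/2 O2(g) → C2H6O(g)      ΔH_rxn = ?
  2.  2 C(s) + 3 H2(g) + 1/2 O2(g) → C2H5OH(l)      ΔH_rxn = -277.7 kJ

eq. 1 as written: contributes x
eq. 2 reversed and × 3: (-3)·(-277.7) = +833.1 kJ
+649.0 = (+833.1) + x
x = (+649.0 − (+833.1)) / (1) = -184.1 kJ

ΔH_rxn = -184.1 kJ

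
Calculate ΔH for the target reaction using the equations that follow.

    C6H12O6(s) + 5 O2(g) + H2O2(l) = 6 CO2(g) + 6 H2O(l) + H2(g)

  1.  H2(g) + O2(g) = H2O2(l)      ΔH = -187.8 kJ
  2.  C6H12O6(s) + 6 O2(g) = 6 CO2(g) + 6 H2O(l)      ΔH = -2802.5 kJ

eq. 1 reversed: +187.8 kJ
eq. 2 as written: -2802.5 kJ
ΔH = (+187.8) + (-2802.5) = -2614.7 kJ

ΔH = -2614.7 kJ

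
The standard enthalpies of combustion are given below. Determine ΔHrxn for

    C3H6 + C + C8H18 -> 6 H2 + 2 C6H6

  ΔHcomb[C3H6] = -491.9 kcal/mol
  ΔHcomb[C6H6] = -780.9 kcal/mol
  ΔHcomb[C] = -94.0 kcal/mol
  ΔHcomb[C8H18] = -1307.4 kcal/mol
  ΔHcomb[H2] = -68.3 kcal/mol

ΔHrxn = 78.3 kcal/mol

Using ΔH = Σ nΔHc°(reactants) − Σ nΔHc°(products):
= [1·(-491.9) + 1·(-94.0) + 1·(-1307.4)] − [6·(-68.3) + 2·(-780.9)]
= 78.3 kcal/mol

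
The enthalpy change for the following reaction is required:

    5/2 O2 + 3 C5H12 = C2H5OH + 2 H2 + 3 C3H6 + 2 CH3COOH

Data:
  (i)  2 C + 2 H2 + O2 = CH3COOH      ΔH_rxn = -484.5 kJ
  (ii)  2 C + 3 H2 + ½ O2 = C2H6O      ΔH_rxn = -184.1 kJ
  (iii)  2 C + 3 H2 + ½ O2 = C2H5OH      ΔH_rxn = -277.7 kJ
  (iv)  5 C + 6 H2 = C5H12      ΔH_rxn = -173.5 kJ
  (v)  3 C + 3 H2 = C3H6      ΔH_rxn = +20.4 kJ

(i) × 2 (×2 to match 2 CH3COOH in the target): (2)·(-484.5) = -969.0 kJ
(ii): not needed (C2H6O appears nowhere else).
(iii) as written (C2H5OH already on the product side): -277.7 kJ
(iv) reversed and × 3 (C5H12 must end up as a reactant; scale by 3 for the 3 C5H12): (-3)·(-173.5) = +520.5 kJ
(v) × 3 (×3 to match 3 C3H6 in the target): (3)·(+20.4) = +61.2 kJ
ΔH_rxn = (-969.0) + (-277.7) + (+520.5) + (+61.2) = -665.0 kJ

ΔH_rxn = -665.0 kJ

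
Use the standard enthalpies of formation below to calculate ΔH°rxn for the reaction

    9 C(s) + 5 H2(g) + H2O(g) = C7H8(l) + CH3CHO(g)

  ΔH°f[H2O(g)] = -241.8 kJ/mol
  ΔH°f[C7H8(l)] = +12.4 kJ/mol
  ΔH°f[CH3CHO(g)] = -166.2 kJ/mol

Products: 1·(+12.4) + 1·(-166.2) = -153.8
Reactants: 9·(+0.0) + 5·(+0.0) + 1·(-241.8) = -241.8
ΔH°rxn = (-153.8) − (-241.8) = 88.0 kJ/mol

ΔH°rxn = 88.0 kJ/mol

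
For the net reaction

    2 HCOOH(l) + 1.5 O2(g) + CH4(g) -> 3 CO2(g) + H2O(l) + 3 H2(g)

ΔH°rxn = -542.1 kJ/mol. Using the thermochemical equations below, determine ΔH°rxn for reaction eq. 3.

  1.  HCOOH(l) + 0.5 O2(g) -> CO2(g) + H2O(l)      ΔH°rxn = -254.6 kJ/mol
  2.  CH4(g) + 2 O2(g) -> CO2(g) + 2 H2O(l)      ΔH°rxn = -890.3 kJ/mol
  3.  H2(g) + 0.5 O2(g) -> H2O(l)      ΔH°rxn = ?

eq. 1 × 2 (×2 to match 2 HCOOH(l) in the target): (2)·(-254.6) = -509.2 kJ/mol
eq. 2 as written (CH4(g) already on the reactant side): -890.3 kJ/mol
eq. 3 reversed and × 3 (H2(g) must end up as a product; ×3 to match 3 H2(g) in the target): contributes −3·x
-542.1 = (-509.2) + (-890.3) − 3·x
x = (-542.1 − (-1399.5)) / (-3) = -285.8 kJ/mol

ΔH°rxn = -285.8 kJ/mol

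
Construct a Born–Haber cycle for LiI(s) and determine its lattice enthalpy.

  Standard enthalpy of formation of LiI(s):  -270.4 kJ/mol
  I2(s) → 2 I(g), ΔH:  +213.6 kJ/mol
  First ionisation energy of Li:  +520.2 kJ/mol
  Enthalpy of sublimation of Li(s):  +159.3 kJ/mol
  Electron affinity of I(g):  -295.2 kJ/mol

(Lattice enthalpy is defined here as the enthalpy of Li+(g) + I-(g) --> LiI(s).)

U = -761.5 kJ/mol

ΔHf° = 1·ΔHsub + 1·(ΣIE) + 1/2·D(I2) + 1·EA + U
-270.4 = 1·(+159.3) + 1·(+520.2) + 1/2·(+213.6) + 1·(-295.2) + U
U = -270.4 − (+491.1) = -761.5 kJ/mol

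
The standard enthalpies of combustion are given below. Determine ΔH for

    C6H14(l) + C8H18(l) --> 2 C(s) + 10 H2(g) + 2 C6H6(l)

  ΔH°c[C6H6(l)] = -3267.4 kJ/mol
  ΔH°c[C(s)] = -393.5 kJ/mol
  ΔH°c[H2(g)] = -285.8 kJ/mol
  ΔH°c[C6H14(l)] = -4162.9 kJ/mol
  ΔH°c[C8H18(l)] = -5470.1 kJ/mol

Using ΔH = Σ nΔHc°(reactants) − Σ nΔHc°(products):
= [1·(-4162.9) + 1·(-5470.1)] − [2·(-393.5) + 10·(-285.8) + 2·(-3267.4)]
= 546.8 kJ/mol

ΔH = 546.8 kJ/mol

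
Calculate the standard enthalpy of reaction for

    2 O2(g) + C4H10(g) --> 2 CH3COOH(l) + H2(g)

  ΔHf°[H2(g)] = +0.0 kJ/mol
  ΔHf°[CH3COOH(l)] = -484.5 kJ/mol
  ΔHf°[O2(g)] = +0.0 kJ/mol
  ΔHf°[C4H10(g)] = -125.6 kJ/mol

Products: 2·(-484.5) + 1·(+0.0) = -969.0
Reactants: 2·(+0.0) + 1·(-125.6) = -125.6
ΔH° = (-969.0) − (-125.6) = -843.4 kJ/mol

ΔH° = -843.4 kJ/mol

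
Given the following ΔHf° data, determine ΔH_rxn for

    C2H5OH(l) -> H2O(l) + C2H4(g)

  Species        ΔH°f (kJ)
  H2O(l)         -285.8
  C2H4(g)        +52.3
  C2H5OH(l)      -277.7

ΔH_rxn = 44.2 kJ

Products: 1·(-285.8) + 1·(+52.3) = -233.5
Reactants: 1·(-277.7) = -277.7
ΔH_rxn = (-233.5) − (-277.7) = 44.2 kJ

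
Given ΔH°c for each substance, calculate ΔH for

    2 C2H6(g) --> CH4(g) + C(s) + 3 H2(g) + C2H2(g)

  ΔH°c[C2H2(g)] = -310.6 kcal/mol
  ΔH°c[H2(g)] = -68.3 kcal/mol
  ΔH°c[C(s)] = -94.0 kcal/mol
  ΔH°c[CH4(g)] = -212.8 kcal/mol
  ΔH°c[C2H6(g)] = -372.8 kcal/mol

Using ΔH = Σ nΔHc°(reactants) − Σ nΔHc°(products):
= [2·(-372.8)] − [1·(-212.8) + 1·(-94.0) + 3·(-68.3) + 1·(-310.6)]
= 76.7 kcal/mol

ΔH = 76.7 kcal/mol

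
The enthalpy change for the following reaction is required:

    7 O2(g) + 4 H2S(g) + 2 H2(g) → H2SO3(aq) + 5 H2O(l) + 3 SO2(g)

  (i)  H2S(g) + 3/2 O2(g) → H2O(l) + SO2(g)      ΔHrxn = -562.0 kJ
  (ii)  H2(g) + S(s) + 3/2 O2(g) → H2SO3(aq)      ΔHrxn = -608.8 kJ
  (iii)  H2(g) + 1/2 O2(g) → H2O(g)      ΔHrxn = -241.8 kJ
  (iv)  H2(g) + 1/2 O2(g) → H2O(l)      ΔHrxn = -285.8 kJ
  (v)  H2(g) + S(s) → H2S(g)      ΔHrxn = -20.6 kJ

(i) × 3: (3)·(-562.0) = -1686.0 kJ
(ii) as written: -608.8 kJ
(iii): not needed.
(iv) × 2: (2)·(-285.8) = -571.6 kJ
(v) reversed: +20.6 kJ
Since enthalpy is a state function, ΔHrxn = (3)·(-562.0) + (1)·(-608.8) + (2)·(-285.8) + (-1)·(-20.6) = -2845.8 kJ

ΔHrxn = -2845.8 kJ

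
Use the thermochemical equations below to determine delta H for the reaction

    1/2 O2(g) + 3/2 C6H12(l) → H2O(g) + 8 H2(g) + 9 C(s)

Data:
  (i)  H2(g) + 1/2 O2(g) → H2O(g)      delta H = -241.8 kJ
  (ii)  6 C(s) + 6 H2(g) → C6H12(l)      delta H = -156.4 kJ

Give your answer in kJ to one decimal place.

(i) as written: -241.8 kJ
(ii) reversed and × 3/2: (-3/2)·(-156.4) = +234.6 kJ
delta H = (-241.8) + (+234.6) = -7.2 kJ

delta H = -7.2 kJ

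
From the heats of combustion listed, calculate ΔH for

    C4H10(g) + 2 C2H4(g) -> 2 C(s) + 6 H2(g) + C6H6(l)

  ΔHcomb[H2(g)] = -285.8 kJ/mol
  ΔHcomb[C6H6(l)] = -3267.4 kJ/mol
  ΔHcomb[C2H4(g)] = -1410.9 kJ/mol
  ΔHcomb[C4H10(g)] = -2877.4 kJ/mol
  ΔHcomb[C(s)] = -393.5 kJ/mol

With combustion enthalpies, reactants minus products:
= [1·(-2877.4) + 2·(-1410.9)] − [2·(-393.5) + 6·(-285.8) + 1·(-3267.4)]
= 70.0 kJ/mol

ΔH = 70.0 kJ/mol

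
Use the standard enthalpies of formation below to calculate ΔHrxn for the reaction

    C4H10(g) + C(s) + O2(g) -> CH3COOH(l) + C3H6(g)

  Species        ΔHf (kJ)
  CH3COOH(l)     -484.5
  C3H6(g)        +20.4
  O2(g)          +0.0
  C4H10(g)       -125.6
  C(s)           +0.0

ΔH°rxn = Σ nΔHf°(products) − Σ nΔHf°(reactants).
Products: 1·(-484.5) + 1·(+20.4) = -464.1
Reactants: 1·(-125.6) + 1·(+0.0) + 1·(+0.0) = -125.6
ΔHrxn = (-464.1) − (-125.6) = -338.5 kJ

ΔHrxn = -338.5 kJ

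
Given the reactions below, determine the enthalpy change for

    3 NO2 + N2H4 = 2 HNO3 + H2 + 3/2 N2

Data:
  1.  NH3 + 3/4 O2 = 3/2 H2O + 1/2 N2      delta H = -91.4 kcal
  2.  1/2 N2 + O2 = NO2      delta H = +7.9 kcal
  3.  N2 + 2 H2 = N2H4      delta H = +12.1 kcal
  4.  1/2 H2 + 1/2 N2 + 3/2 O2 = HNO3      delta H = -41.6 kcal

delta H = -119.0 kcal

eq. 1: not needed.
eq. 2 reversed and × 3: (-3)·(+7.9) = -23.7 kcal
eq. 3 reversed: -12.1 kcal
eq. 4 × 2: (2)·(-41.6) = -83.2 kcal
Summing the manipulated equations, delta H = (-23.7) + (-12.1) + (-83.2) = -119.0 kcal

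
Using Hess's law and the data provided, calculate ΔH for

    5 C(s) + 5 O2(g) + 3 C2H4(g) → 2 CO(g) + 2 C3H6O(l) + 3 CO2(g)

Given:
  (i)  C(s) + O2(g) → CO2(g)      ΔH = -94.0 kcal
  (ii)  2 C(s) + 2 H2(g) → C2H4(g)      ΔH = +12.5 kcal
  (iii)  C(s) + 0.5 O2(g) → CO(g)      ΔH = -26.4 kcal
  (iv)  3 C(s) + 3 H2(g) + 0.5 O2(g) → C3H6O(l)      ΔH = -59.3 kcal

(i) × 3: (3)·(-94.0) = -282.0 kcal
(ii) reversed and × 3: (-3)·(+12.5) = -37.5 kcal
(iii) × 2: (2)·(-26.4) = -52.8 kcal
(iv) × 2: (2)·(-59.3) = -118.6 kcal
Combining the equations, ΔH = (-282.0) + (-37.5) + (-52.8) + (-118.6) = -490.9 kcal

ΔH = -490.9 kcal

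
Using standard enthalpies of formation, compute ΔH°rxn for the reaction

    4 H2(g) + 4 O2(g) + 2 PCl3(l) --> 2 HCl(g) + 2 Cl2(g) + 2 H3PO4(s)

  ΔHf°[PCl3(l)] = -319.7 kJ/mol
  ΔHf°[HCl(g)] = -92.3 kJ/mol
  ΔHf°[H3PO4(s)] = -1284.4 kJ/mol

ΔH°rxn = -2114.0 kJ/mol

Products: 2·(-92.3) + 2·(+0.0) + 2·(-1284.4) = -2753.4
Reactants: 4·(+0.0) + 4·(+0.0) + 2·(-319.7) = -639.4
ΔH°rxn = (-2753.4) − (-639.4) = -2114.0 kJ/mol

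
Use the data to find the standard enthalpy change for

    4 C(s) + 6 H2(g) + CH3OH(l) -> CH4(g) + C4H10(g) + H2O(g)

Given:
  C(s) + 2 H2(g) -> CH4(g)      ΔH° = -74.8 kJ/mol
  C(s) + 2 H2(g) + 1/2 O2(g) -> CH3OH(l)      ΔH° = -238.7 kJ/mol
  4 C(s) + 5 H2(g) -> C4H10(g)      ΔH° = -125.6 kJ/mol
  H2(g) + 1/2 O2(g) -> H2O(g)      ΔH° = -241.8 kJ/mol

ΔH° = -203.5 kJ/mol

equation 1 as written (CH4(g) already on the product side): -74.8 kJ/mol
equation 2 reversed (CH3OH(l) must end up as a reactant): +238.7 kJ/mol
equation 3 as written (C4H10(g) already on the product side): -125.6 kJ/mol
equation 4 as written (H2O(g) already on the product side): -241.8 kJ/mol
ΔH° = (1)·(-74.8) + (-1)·(-238.7) + (1)·(-125.6) + (1)·(-241.8) = -203.5 kJ/mol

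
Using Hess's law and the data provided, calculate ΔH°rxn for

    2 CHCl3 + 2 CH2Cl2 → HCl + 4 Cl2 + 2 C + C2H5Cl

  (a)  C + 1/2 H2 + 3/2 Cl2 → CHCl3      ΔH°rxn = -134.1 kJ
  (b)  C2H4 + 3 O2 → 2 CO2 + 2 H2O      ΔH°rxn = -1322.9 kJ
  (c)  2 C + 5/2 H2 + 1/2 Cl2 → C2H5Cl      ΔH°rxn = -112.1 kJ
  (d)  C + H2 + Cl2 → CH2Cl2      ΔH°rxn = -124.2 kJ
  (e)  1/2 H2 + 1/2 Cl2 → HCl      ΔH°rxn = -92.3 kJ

(a) reversed and × 2: (-2)·(-134.1) = +268.2 kJ
(b): not needed.
(c) as written: -112.1 kJ
(d) reversed and × 2: (-2)·(-124.2) = +248.4 kJ
(e) as written: -92.3 kJ
ΔH°rxn = (-2)·(-134.1) + (1)·(-112.1) + (-2)·(-124.2) + (1)·(-92.3) = 312.2 kJ

ΔH°rxn = 312.2 kJ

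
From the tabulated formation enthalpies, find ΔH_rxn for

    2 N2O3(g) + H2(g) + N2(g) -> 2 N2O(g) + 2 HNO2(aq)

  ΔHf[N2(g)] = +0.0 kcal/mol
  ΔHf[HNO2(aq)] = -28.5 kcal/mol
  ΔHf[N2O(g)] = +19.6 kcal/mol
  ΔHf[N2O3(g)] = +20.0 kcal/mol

ΔH_rxn = -57.8 kcal/mol

ΔH°rxn = Σ nΔHf°(products) − Σ nΔHf°(reactants).
Products: 2·(+19.6) + 2·(-28.5) = -17.8
Reactants: 2·(+20.0) + 1·(+0.0) + 1·(+0.0) = +40.0
ΔH_rxn = (-17.8) − (+40.0) = -57.8 kcal/mol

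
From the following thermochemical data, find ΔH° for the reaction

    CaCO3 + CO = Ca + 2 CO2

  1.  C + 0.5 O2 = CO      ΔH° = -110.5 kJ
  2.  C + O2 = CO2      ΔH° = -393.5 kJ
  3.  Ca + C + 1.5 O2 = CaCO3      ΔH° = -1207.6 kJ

eq. 1 reversed (reverse to put CO on the reactant side): +110.5 kJ
eq. 2 × 2 (scale by 2 for the 2 CO2): (2)·(-393.5) = -787.0 kJ
eq. 3 reversed (reverse to put CaCO3 on the reactant side): +1207.6 kJ
ΔH° = (-1)·(-110.5) + (2)·(-393.5) + (-1)·(-1207.6) = 531.1 kJ

ΔH° = 531.1 kJ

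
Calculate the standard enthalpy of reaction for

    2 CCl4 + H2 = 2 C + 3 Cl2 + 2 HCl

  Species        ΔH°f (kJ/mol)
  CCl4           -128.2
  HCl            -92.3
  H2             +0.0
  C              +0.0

ΔHrxn = 71.8 kJ/mol

Products: 2·(+0.0) + 3·(+0.0) + 2·(-92.3) = -184.6
Reactants: 2·(-128.2) + 1·(+0.0) = -256.4
ΔHrxn = (-184.6) − (-256.4) = 71.8 kJ/mol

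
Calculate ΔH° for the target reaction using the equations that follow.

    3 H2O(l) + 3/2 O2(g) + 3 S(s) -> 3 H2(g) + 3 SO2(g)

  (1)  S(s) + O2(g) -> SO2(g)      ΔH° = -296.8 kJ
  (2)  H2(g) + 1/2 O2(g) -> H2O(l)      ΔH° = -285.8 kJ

ΔH° = -33.0 kJ

(1) × 3: (3)·(-296.8) = -890.4 kJ
(2) reversed and × 3: (-3)·(-285.8) = +857.4 kJ
Since enthalpy is a state function, ΔH° = (-890.4) + (+857.4) = -33.0 kJ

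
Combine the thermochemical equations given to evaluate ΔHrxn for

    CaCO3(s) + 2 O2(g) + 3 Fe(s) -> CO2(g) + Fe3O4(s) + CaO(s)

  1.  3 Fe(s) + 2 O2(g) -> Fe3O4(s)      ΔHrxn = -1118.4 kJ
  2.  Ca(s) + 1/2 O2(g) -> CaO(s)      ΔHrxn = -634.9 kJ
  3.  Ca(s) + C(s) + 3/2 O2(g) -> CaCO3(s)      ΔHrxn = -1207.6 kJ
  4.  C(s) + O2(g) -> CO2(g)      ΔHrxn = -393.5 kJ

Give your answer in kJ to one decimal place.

ΔHrxn = -939.2 kJ

eq. 1 as written: -1118.4 kJ
eq. 2 as written: -634.9 kJ
eq. 3 reversed: +1207.6 kJ
eq. 4 as written: -393.5 kJ
ΔHrxn = (1)·(-1118.4) + (1)·(-634.9) + (-1)·(-1207.6) + (1)·(-393.5) = -939.2 kJ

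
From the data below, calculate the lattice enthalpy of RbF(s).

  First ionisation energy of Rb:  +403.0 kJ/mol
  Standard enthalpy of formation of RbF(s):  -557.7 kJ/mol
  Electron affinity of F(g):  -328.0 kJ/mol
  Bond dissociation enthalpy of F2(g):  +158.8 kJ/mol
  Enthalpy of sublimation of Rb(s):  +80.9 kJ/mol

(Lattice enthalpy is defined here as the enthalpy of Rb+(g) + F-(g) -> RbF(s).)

U = -793.0 kJ/mol

ΔHf° = 1·ΔHsub + 1·(ΣIE) + 1/2·D(F2) + 1·EA + U
-557.7 = 1·(+80.9) + 1·(+403.0) + 1/2·(+158.8) + 1·(-328.0) + U
U = -557.7 − (+235.3) = -793.0 kJ/mol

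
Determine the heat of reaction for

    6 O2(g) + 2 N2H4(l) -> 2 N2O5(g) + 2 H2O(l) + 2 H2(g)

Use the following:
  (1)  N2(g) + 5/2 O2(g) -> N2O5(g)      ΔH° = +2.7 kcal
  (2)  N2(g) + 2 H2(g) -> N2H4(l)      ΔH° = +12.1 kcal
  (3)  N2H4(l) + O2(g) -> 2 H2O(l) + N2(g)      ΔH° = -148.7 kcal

(1) × 2 (×2 to match 2 N2O5(g) in the target): (2)·(+2.7) = +5.4 kcal
(2) reversed (reverse to put H2(g) on the product side): -12.1 kcal
(3) as written (H2O(l) already on the product side): -148.7 kcal
By Hess's law, ΔH° = (+5.4) + (-12.1) + (-148.7) = -155.4 kcal

ΔH° = -155.4 kcal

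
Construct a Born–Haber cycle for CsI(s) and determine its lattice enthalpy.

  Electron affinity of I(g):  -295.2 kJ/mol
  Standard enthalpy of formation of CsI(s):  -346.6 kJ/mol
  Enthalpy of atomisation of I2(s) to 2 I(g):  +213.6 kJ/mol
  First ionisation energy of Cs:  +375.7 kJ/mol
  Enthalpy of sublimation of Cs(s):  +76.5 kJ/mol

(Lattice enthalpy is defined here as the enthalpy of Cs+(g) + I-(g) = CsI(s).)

ΔHf° = 1·ΔHsub + 1·(ΣIE) + 1/2·D(I2) + 1·EA + U
-346.6 = 1·(+76.5) + 1·(+375.7) + 1/2·(+213.6) + 1·(-295.2) + U
U = -346.6 − (+263.8) = -610.4 kJ/mol

U = -610.4 kJ/mol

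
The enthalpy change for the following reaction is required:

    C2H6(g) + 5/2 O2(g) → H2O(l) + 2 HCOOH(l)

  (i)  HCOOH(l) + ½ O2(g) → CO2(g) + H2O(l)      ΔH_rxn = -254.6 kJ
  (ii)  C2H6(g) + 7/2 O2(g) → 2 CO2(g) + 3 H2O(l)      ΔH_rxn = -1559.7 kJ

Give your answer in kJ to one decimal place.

ΔH_rxn = -1050.5 kJ

(i) reversed and × 2 (HCOOH(l) must end up as a product; ×2 to match 2 HCOOH(l) in the target): (-2)·(-254.6) = +509.2 kJ
(ii) as written (C2H6(g) already on the reactant side): -1559.7 kJ
ΔH_rxn = (-2)·(-254.6) + (1)·(-1559.7) = -1050.5 kJ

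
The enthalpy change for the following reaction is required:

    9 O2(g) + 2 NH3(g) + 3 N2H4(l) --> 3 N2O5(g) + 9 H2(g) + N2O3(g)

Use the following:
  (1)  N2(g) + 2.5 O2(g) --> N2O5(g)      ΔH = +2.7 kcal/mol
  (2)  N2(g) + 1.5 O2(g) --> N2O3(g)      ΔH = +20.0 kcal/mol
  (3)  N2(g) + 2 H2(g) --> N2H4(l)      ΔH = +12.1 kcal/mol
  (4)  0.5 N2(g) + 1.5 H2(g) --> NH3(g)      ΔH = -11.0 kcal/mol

(1) × 3: (3)·(+2.7) = +8.1 kcal/mol
(2) as written: +20.0 kcal/mol
(3) reversed and × 3: (-3)·(+12.1) = -36.3 kcal/mol
(4) reversed and × 2: (-2)·(-11.0) = +22.0 kcal/mol
Since enthalpy is a state function, ΔH = (3)·(+2.7) + (1)·(+20.0) + (-3)·(+12.1) + (-2)·(-11.0) = 13.8 kcal/mol

ΔH = 13.8 kcal/mol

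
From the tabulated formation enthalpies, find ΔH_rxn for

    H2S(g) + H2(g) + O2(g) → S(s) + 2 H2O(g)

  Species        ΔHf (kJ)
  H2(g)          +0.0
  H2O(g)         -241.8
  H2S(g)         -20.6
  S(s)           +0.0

ΔH_rxn = -463.0 kJ

ΔH°rxn = Σ nΔHf°(products) − Σ nΔHf°(reactants).
Products: 1·(+0.0) + 2·(-241.8) = -483.6
Reactants: 1·(-20.6) + 1·(+0.0) + 1·(+0.0) = -20.6
ΔH_rxn = (-483.6) − (-20.6) = -463.0 kJ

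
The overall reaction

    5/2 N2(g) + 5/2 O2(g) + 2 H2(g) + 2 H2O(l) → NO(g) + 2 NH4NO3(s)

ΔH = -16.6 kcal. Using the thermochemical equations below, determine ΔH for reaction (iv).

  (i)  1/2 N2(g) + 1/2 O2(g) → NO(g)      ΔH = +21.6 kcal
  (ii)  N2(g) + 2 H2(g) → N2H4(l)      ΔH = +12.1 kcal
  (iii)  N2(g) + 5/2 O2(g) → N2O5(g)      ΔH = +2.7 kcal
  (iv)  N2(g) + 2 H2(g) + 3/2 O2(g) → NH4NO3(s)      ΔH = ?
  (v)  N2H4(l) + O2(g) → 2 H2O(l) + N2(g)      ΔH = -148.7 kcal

(i) as written (NO(g) already on the product side): +21.6 kcal
(ii) reversed: -12.1 kcal
(iii): not needed (N2O5(g) appears nowhere else).
(iv) × 2 (×2 to match 2 NH4NO3(s) in the target): contributes 2·x
(v) reversed (H2O(l) must end up as a reactant): +148.7 kcal
-16.6 = (+21.6) + (-12.1) + (+148.7) + 2·x
x = (-16.6 − (+158.2)) / (2) = -87.4 kcal

ΔH = -87.4 kcal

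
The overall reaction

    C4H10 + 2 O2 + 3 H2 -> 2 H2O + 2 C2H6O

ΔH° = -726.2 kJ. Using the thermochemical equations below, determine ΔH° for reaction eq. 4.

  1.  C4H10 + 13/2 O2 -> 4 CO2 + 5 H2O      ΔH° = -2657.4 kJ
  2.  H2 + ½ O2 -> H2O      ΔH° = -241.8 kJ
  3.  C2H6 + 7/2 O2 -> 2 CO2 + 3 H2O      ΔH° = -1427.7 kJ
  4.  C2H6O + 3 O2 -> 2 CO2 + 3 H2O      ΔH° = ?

ΔH° = -1328.3 kJ

eq. 1 as written (C4H10 already on the reactant side): -2657.4 kJ
eq. 2 × 3 (scale by 3 for the 3 H2): (3)·(-241.8) = -725.4 kJ
eq. 3: not needed (C2H6 appears nowhere else).
eq. 4 reversed and × 2 (reverse to put C2H6O on the product side; scale by 2 for the 2 C2H6O): contributes −2·x
-726.2 = (-2657.4) + (-725.4) − 2·x
x = (-726.2 − (-3382.8)) / (-2) = -1328.3 kJ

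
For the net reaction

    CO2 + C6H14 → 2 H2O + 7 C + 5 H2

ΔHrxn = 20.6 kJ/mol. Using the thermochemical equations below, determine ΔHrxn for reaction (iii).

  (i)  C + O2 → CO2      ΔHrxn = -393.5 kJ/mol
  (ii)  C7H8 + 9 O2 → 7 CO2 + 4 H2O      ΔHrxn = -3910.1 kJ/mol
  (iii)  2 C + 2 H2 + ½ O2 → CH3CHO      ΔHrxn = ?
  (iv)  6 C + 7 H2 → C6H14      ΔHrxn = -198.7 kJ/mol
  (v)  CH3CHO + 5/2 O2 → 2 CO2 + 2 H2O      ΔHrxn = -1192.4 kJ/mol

ΔHrxn = -166.2 kJ/mol

(i) reversed and × 3: (-3)·(-393.5) = +1180.5 kJ/mol
(ii): not needed (C7H8 appears nowhere else).
(iii) as written: contributes x
(iv) reversed (C6H14 must end up as a reactant): +198.7 kJ/mol
(v) as written: -1192.4 kJ/mol
+20.6 = (+1180.5) + (+198.7) + (-1192.4) + x
x = (+20.6 − (+186.8)) / (1) = -166.2 kJ/mol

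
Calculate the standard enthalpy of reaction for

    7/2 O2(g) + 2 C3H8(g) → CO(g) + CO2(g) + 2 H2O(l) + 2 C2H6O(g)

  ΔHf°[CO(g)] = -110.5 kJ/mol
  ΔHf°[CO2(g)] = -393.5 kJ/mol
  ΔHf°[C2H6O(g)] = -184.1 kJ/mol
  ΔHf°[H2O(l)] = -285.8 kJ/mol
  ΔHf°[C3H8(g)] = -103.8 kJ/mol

ΔH_rxn = -1236.2 kJ/mol

Products: 1·(-110.5) + 1·(-393.5) + 2·(-285.8) + 2·(-184.1) = -1443.8
Reactants: 7/2·(+0.0) + 2·(-103.8) = -207.6
ΔH_rxn = (-1443.8) − (-207.6) = -1236.2 kJ/mol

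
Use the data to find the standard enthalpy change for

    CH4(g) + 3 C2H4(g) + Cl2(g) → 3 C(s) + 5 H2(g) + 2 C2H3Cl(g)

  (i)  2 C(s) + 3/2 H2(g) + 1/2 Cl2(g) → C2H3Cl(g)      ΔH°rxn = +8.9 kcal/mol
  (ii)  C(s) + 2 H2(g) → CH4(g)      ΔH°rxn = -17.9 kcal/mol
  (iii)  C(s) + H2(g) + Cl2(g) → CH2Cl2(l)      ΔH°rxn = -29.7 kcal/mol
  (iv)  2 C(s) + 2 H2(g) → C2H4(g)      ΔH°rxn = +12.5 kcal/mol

(i) × 2: (2)·(+8.9) = +17.8 kcal/mol
(ii) reversed: +17.9 kcal/mol
(iii): not needed.
(iv) reversed and × 3: (-3)·(+12.5) = -37.5 kcal/mol
By Hess's law, ΔH°rxn = (2)·(+8.9) + (-1)·(-17.9) + (-3)·(+12.5) = -1.8 kcal/mol

ΔH°rxn = -1.8 kcal/mol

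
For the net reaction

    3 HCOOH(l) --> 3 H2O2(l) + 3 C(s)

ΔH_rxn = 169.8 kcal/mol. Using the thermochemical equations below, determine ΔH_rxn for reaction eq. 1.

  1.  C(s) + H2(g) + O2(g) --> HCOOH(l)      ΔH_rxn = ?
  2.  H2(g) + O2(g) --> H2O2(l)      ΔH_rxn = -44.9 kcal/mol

ΔH_rxn = -101.5 kcal/mol

eq. 1 reversed and × 3 (reverse to put HCOOH(l) on the reactant side; scale by 3 for the 3 HCOOH(l)): contributes −3·x
eq. 2 × 3 (×3 to match 3 H2O2(l) in the target): (3)·(-44.9) = -134.7 kcal/mol
+169.8 = (-134.7) − 3·x
x = (+169.8 − (-134.7)) / (-3) = -101.5 kcal/mol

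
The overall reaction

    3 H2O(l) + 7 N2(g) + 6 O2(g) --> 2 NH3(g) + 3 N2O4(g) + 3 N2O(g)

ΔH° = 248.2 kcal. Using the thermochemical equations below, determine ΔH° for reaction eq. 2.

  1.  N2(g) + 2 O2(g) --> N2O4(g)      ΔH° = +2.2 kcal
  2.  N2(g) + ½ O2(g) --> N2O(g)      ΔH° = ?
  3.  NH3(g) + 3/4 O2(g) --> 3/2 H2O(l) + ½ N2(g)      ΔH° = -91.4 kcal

eq. 1 × 3: (3)·(+2.2) = +6.6 kcal
eq. 2 × 3: contributes 3·x
eq. 3 reversed and × 2: (-2)·(-91.4) = +182.8 kcal
+248.2 = (+6.6) + (+182.8) + 3·x
x = (+248.2 − (+189.4)) / (3) = 19.6 kcal

ΔH° = 19.6 kcal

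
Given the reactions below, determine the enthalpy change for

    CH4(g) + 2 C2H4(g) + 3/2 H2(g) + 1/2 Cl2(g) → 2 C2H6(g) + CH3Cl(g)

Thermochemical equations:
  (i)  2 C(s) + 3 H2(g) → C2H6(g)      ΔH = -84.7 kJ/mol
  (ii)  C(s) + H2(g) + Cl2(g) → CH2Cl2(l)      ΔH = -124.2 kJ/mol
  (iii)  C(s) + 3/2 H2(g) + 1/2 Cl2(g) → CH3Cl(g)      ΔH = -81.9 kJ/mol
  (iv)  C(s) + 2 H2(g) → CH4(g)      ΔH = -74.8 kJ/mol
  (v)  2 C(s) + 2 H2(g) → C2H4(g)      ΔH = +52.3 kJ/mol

ΔH = -281.1 kJ/mol

(i) × 2 (×2 to match 2 C2H6(g) in the target): (2)·(-84.7) = -169.4 kJ/mol
(ii): not needed (CH2Cl2(l) appears nowhere else).
(iii) as written (CH3Cl(g) already on the product side): -81.9 kJ/mol
(iv) reversed (CH4(g) must end up as a reactant): +74.8 kJ/mol
(v) reversed and × 2 (reverse to put C2H4(g) on the reactant side; scale by 2 for the 2 C2H4(g)): (-2)·(+52.3) = -104.6 kJ/mol
By Hess's law, ΔH = (2)·(-84.7) + (1)·(-81.9) + (-1)·(-74.8) + (-2)·(+52.3) = -281.1 kJ/mol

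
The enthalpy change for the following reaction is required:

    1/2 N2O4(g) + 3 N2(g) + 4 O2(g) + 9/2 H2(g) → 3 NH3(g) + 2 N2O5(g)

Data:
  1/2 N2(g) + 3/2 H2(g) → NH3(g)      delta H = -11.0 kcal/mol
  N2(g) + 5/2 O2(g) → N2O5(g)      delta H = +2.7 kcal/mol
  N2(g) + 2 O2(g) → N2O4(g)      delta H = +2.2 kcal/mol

equation 1 × 3: (3)·(-11.0) = -33.0 kcal/mol
equation 2 × 2: (2)·(+2.7) = +5.4 kcal/mol
equation 3 reversed and × 1/2: (-1/2)·(+2.2) = -1.1 kcal/mol
delta H = (3)·(-11.0) + (2)·(+2.7) + (-1/2)·(+2.2) = -28.7 kcal/mol

delta H = -28.7 kcal/mol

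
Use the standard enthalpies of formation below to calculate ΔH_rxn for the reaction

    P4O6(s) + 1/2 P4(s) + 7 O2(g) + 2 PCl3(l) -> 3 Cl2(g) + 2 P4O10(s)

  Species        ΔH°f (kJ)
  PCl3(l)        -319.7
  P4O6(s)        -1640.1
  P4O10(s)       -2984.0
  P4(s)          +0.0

Products: 3·(+0.0) + 2·(-2984.0) = -5968.0
Reactants: 1·(-1640.1) + 1/2·(+0.0) + 7·(+0.0) + 2·(-319.7) = -2279.5
ΔH_rxn = (-5968.0) − (-2279.5) = -3688.5 kJ

ΔH_rxn = -3688.5 kJ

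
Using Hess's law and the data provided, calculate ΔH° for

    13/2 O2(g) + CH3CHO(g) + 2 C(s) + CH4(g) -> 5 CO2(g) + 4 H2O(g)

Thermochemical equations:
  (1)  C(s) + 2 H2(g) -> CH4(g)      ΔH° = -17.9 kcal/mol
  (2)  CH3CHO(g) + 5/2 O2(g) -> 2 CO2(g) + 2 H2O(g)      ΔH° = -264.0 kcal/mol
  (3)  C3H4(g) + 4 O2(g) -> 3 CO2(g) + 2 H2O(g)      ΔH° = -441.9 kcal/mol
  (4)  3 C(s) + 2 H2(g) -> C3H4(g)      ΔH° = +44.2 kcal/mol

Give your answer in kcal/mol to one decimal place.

ΔH° = -643.8 kcal/mol

(1) reversed (CH4(g) must end up as a reactant): +17.9 kcal/mol
(2) as written (CH3CHO(g) already on the reactant side): -264.0 kcal/mol
(3) as written: -441.9 kcal/mol
(4) as written: +44.2 kcal/mol
ΔH° = (-1)·(-17.9) + (1)·(-264.0) + (1)·(-441.9) + (1)·(+44.2) = -643.8 kcal/mol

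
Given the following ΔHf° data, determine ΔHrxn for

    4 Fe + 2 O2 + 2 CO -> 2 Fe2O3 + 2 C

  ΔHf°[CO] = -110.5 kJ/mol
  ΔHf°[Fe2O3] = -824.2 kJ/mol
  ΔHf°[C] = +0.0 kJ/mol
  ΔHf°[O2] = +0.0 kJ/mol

ΔHrxn = -1427.4 kJ/mol

ΔH°rxn = Σ nΔHf°(products) − Σ nΔHf°(reactants).
Products: 2·(-824.2) + 2·(+0.0) = -1648.4
Reactants: 4·(+0.0) + 2·(+0.0) + 2·(-110.5) = -221.0
ΔHrxn = (-1648.4) − (-221.0) = -1427.4 kJ/mol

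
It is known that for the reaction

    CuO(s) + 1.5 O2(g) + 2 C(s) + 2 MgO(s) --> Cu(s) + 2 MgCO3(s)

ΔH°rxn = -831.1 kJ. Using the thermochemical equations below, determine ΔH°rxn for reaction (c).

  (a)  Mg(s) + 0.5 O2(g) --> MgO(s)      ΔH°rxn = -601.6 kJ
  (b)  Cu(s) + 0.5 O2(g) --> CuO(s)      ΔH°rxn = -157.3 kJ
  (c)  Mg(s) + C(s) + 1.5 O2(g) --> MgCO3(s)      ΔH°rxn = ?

(a) reversed and × 2 (reverse to put MgO(s) on the reactant side; scale by 2 for the 2 MgO(s)): (-2)·(-601.6) = +1203.2 kJ
(b) reversed (reverse to put CuO(s) on the reactant side): +157.3 kJ
(c) × 2 (scale by 2 for the 2 MgCO3(s)): contributes 2·x
-831.1 = (+1203.2) + (+157.3) + 2·x
x = (-831.1 − (+1360.5)) / (2) = -1095.8 kJ

ΔH°rxn = -1095.8 kJ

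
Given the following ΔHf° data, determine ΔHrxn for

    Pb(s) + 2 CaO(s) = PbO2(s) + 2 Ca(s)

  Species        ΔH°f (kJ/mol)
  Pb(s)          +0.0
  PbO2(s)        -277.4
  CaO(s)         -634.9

ΔH°rxn = Σ nΔHf°(products) − Σ nΔHf°(reactants).
Products: 1·(-277.4) + 2·(+0.0) = -277.4
Reactants: 1·(+0.0) + 2·(-634.9) = -1269.8
ΔHrxn = (-277.4) − (-1269.8) = 992.4 kJ/mol

ΔHrxn = 992.4 kJ/mol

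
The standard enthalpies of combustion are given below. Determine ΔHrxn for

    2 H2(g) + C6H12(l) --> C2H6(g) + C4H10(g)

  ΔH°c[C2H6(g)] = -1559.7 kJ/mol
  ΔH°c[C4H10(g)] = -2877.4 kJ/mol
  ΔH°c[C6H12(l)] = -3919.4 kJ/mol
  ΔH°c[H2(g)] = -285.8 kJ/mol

ΔHrxn = -53.9 kJ/mol

Using ΔH = Σ nΔHc°(reactants) − Σ nΔHc°(products):
= [2·(-285.8) + 1·(-3919.4)] − [1·(-1559.7) + 1·(-2877.4)]
= -53.9 kJ/mol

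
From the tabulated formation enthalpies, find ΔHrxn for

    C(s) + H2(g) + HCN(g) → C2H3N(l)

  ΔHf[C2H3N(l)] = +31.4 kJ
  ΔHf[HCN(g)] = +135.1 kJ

ΔH°rxn = Σ nΔHf°(products) − Σ nΔHf°(reactants).
Products: 1·(+31.4) = +31.4
Reactants: 1·(+0.0) + 1·(+0.0) + 1·(+135.1) = +135.1
ΔHrxn = (+31.4) − (+135.1) = -103.7 kJ

ΔHrxn = -103.7 kJ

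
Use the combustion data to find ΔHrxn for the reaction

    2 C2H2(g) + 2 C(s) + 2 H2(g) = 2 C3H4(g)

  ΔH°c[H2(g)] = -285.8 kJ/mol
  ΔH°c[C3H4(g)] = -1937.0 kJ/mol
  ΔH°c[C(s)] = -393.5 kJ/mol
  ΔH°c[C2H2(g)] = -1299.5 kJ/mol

ΔHrxn = -83.6 kJ/mol

Using ΔH = Σ nΔHc°(reactants) − Σ nΔHc°(products):
= [2·(-1299.5) + 2·(-393.5) + 2·(-285.8)] − [2·(-1937.0)]
= -83.6 kJ/mol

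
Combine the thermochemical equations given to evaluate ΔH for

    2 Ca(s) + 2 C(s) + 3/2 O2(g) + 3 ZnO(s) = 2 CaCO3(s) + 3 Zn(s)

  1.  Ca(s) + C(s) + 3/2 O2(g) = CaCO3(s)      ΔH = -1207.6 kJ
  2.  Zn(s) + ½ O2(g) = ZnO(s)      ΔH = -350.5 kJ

ΔH = -1363.7 kJ

eq. 1 × 2 (scale by 2 for the 2 CaCO3(s)): (2)·(-1207.6) = -2415.2 kJ
eq. 2 reversed and × 3 (ZnO(s) must end up as a reactant; ×3 to match 3 ZnO(s) in the target): (-3)·(-350.5) = +1051.5 kJ
ΔH = (-2415.2) + (+1051.5) = -1363.7 kJ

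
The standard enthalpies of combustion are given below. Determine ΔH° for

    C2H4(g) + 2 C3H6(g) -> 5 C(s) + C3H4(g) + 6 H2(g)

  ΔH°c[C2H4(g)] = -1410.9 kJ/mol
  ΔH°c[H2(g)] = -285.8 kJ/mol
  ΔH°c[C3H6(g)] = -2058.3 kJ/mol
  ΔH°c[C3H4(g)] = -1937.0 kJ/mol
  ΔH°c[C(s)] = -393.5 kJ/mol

With combustion enthalpies, reactants minus products:
= [1·(-1410.9) + 2·(-2058.3)] − [5·(-393.5) + 1·(-1937.0) + 6·(-285.8)]
= 91.8 kJ/mol

ΔH° = 91.8 kJ/mol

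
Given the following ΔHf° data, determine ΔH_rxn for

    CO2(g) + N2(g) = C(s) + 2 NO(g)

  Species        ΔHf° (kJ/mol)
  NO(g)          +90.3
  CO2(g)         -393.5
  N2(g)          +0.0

ΔH_rxn = 574.1 kJ/mol

Products: 1·(+0.0) + 2·(+90.3) = +180.6
Reactants: 1·(-393.5) + 1·(+0.0) = -393.5
ΔH_rxn = (+180.6) − (-393.5) = 574.1 kJ/mol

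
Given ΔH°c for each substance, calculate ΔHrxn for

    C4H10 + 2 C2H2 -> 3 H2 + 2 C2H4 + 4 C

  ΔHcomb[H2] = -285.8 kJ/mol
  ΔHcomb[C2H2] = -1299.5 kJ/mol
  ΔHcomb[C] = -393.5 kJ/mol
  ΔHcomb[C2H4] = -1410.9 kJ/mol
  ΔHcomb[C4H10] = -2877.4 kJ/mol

ΔHrxn = -223.2 kJ/mol

With combustion enthalpies, reactants minus products:
= [1·(-2877.4) + 2·(-1299.5)] − [3·(-285.8) + 2·(-1410.9) + 4·(-393.5)]
= -223.2 kJ/mol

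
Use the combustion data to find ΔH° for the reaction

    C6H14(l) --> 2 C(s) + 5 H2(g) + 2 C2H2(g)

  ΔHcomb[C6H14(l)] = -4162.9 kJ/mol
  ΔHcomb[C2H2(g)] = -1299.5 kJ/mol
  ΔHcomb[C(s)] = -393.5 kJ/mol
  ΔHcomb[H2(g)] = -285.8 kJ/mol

ΔH° = 652.1 kJ/mol

Using ΔH = Σ nΔHc°(reactants) − Σ nΔHc°(products):
= [1·(-4162.9)] − [2·(-393.5) + 5·(-285.8) + 2·(-1299.5)]
= 652.1 kJ/mol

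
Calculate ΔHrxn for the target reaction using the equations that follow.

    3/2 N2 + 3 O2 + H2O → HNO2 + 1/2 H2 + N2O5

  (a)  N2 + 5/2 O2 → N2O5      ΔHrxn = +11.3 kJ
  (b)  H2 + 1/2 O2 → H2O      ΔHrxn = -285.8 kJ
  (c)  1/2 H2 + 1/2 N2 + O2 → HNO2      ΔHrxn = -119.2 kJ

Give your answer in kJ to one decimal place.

ΔHrxn = 177.9 kJ

(a) as written: +11.3 kJ
(b) reversed: +285.8 kJ
(c) as written: -119.2 kJ
Combining the equations, ΔHrxn = (+11.3) + (+285.8) + (-119.2) = 177.9 kJ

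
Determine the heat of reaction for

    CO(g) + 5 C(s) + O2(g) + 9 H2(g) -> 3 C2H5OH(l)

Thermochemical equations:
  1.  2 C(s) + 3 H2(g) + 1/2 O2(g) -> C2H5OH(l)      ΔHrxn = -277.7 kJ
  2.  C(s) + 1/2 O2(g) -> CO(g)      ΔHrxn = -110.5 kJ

eq. 1 × 3: (3)·(-277.7) = -833.1 kJ
eq. 2 reversed: +110.5 kJ
ΔHrxn = (-833.1) + (+110.5) = -722.6 kJ

ΔHrxn = -722.6 kJ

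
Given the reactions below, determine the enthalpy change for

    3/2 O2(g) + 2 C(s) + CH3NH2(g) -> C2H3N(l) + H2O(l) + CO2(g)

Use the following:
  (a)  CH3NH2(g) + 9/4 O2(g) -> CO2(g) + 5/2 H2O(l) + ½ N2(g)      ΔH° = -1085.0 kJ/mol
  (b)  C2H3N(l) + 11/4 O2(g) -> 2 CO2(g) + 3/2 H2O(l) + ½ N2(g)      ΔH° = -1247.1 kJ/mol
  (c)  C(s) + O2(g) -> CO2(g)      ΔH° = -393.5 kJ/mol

(a) as written: -1085.0 kJ/mol
(b) reversed: +1247.1 kJ/mol
(c) × 2: (2)·(-393.5) = -787.0 kJ/mol
Since enthalpy is a state function, ΔH° = (1)·(-1085.0) + (-1)·(-1247.1) + (2)·(-393.5) = -624.9 kJ/mol

ΔH° = -624.9 kJ/mol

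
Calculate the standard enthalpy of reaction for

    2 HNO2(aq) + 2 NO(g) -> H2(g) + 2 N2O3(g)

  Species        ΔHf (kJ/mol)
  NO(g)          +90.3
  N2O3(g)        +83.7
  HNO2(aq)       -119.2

ΔH_rxn = 225.2 kJ/mol

Products: 1·(+0.0) + 2·(+83.7) = +167.4
Reactants: 2·(-119.2) + 2·(+90.3) = -57.8
ΔH_rxn = (+167.4) − (-57.8) = 225.2 kJ/mol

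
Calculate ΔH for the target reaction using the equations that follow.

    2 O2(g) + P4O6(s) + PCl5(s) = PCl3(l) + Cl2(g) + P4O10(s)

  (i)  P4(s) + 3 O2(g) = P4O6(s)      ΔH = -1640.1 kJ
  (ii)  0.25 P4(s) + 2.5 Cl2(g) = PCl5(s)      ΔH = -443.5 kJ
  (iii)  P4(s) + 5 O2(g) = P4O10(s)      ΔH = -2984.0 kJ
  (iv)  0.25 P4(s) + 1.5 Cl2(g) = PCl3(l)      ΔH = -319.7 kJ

(i) reversed (P4O6(s) must end up as a reactant): +1640.1 kJ
(ii) reversed (reverse to put PCl5(s) on the reactant side): +443.5 kJ
(iii) as written (P4O10(s) already on the product side): -2984.0 kJ
(iv) as written (PCl3(l) already on the product side): -319.7 kJ
Combining the equations, ΔH = (+1640.1) + (+443.5) + (-2984.0) + (-319.7) = -1220.1 kJ

ΔH = -1220.1 kJ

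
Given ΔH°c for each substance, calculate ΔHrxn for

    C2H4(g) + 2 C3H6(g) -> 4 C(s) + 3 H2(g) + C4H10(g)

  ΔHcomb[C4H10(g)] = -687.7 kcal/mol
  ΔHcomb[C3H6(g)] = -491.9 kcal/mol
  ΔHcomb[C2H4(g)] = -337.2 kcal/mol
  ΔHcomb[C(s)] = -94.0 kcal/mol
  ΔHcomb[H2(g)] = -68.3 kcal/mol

With combustion enthalpies, reactants minus products:
= [1·(-337.2) + 2·(-491.9)] − [4·(-94.0) + 3·(-68.3) + 1·(-687.7)]
= -52.4 kcal/mol

ΔHrxn = -52.4 kcal/mol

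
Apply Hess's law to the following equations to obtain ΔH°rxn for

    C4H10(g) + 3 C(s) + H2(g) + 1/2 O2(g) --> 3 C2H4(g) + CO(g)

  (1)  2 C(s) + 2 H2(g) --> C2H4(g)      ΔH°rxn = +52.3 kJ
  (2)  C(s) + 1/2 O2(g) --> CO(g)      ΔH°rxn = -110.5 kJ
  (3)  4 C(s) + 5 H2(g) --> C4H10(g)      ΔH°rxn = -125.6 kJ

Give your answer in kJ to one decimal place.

ΔH°rxn = 172.0 kJ

(1) × 3: (3)·(+52.3) = +156.9 kJ
(2) as written: -110.5 kJ
(3) reversed: +125.6 kJ
ΔH°rxn = (3)·(+52.3) + (1)·(-110.5) + (-1)·(-125.6) = 172.0 kJ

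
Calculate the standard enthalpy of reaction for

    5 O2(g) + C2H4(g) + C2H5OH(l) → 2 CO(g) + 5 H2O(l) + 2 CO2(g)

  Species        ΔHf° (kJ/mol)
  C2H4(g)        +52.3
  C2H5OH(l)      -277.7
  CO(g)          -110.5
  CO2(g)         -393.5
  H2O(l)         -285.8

ΔH°rxn = -2211.6 kJ/mol

ΔH°rxn = Σ nΔHf°(products) − Σ nΔHf°(reactants).
Products: 2·(-110.5) + 5·(-285.8) + 2·(-393.5) = -2437.0
Reactants: 5·(+0.0) + 1·(+52.3) + 1·(-277.7) = -225.4
ΔH°rxn = (-2437.0) − (-225.4) = -2211.6 kJ/mol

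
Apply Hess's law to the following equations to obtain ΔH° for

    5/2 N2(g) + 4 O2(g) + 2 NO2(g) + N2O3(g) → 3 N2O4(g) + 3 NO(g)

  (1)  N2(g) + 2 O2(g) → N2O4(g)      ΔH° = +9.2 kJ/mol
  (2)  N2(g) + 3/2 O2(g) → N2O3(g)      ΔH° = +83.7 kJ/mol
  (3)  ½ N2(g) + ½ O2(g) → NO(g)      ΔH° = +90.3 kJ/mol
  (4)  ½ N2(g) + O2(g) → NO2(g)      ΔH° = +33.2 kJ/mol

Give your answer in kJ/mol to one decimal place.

(1) × 3: (3)·(+9.2) = +27.6 kJ/mol
(2) reversed: -83.7 kJ/mol
(3) × 3: (3)·(+90.3) = +270.9 kJ/mol
(4) reversed and × 2: (-2)·(+33.2) = -66.4 kJ/mol
Summing the manipulated equations, ΔH° = (3)·(+9.2) + (-1)·(+83.7) + (3)·(+90.3) + (-2)·(+33.2) = 148.4 kJ/mol

ΔH° = 148.4 kJ/mol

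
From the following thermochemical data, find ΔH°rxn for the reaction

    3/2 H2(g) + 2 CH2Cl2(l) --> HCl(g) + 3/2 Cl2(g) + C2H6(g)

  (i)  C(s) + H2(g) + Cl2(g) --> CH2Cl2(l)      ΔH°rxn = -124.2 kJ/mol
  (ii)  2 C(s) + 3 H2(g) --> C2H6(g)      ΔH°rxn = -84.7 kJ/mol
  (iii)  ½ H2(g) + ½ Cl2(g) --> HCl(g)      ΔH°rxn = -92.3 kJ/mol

ΔH°rxn = 71.4 kJ/mol

(i) reversed and × 2 (CH2Cl2(l) must end up as a reactant; ×2 to match 2 CH2Cl2(l) in the target): (-2)·(-124.2) = +248.4 kJ/mol
(ii) as written (C2H6(g) already on the product side): -84.7 kJ/mol
(iii) as written (HCl(g) already on the product side): -92.3 kJ/mol
By Hess's law, ΔH°rxn = (+248.4) + (-84.7) + (-92.3) = 71.4 kJ/mol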